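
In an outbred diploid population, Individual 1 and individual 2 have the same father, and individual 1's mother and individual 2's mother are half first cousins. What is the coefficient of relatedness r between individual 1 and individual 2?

0.265625

Independent pedigree routes through distinct common ancestors add.
Individual 1 and individual 2 are related in two ways: half-sibs through their shared father (r = 1/4) and half second cousins through their mothers (r = 1/64).
r = 1/4 + 1/64 = 0.265625.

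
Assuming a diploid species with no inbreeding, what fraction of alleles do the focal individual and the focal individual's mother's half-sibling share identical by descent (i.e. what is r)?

0.125

Each parent–offspring link contributes a factor of 1/2, and independent paths through distinct common ancestors add.
Half-aunt/uncle↔niece/nephew: one path of length 3: r = (1/2)^3 = 1/8.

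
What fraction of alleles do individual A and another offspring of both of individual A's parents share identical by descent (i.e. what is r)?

0.5

Each parent–offspring link contributes a factor of 1/2, and independent paths through distinct common ancestors add.
Full sibs share both parents — two paths of length 2: r = 2·(1/2)^2 = 1/2.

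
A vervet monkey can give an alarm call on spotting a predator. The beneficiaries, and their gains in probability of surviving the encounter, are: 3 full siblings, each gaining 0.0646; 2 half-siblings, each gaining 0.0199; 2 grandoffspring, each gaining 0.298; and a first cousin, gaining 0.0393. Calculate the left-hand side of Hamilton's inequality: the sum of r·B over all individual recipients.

0.2607625

r to a full sibling = 1/2 (full sibs share both parents — two paths of length 2: r = 2·(1/2)^2 = 1/2).
r to a half-sibling = 1/4 (half-sibs share one parent — one path of length 2: r = (1/2)^2 = 1/4).
r to a grandoffspring = 0.25 (two parent–offspring links: r = (1/2)^2 = 1/4).
r to a first cousin = 1/8 (first cousins share one grandparent pair — two paths of length 4: r = 2·(1/2)^4 = 1/8).
Summing one r·B term per recipient: 3·0.5·0.0646 + 2·0.25·0.0199 + 2·0.25·0.298 + 1·0.125·0.0393 = 0.2607625.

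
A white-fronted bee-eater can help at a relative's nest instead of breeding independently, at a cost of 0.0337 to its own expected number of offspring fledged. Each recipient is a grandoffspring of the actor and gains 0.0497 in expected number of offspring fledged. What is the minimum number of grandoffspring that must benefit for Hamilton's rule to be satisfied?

3

r to a grandoffspring = 0.25 (two parent–offspring links: r = (1/2)^2 = 1/4).
Hamilton's rule: n·r·B > C  ⇒  n > C/(r·B) = 0.0337/(0.25·0.0497) = 2.712.
The smallest integer exceeding 2.712 is 3.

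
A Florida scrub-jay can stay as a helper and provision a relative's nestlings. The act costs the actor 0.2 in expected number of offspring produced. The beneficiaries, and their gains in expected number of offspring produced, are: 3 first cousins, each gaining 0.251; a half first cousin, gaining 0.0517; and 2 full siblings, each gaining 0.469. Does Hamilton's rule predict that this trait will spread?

Yes

Hamilton's rule: the trait is favored when the sum of r·B over every recipient exceeds the actor's cost C.
r to a first cousin = 0.125 (first cousins share one grandparent pair — two paths of length 4: r = 2·(1/2)^4 = 1/8).
r to a half first cousin = 0.0625 (half first cousins share one grandparent — one path of length 4: r = (1/2)^4 = 1/16).
r to a full sibling = 1/2 (full sibs share both parents — two paths of length 2: r = 2·(1/2)^2 = 1/2).
Summing one r·B term per recipient: 3·0.125·0.251 + 1·0.0625·0.0517 + 2·0.5·0.469 = 0.56635625.
0.56635625 > 0.2: the indirect benefit exceeds the cost.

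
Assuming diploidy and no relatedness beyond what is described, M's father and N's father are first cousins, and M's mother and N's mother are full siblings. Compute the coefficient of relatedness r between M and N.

0.15625

Wright's path rule: contributions from independent ancestry routes add.
M and N are related in two ways: second cousins through their fathers (r = 1/32) and first cousins through their mothers (r = 1/8).
r = 1/32 + 1/8 = 0.15625.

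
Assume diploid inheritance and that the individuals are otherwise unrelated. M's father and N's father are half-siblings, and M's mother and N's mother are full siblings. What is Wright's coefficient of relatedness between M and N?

0.1875

With two independent routes of shared ancestry, r is the sum of the two contributions.
M and N are related in two ways: half first cousins through their fathers (r = 1/16) and first cousins through their mothers (r = 1/8).
r = 1/16 + 1/8 = 0.1875.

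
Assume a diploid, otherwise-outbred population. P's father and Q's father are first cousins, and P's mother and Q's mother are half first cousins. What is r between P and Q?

0.046875

Independent pedigree routes through distinct common ancestors add.
P and Q are related in two ways: second cousins through their fathers (r = 1/32) and half second cousins through their mothers (r = 1/64).
r = 1/32 + 1/64 = 3/64 = 0.046875.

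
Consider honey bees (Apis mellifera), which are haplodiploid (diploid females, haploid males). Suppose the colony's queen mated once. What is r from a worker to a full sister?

Haplodiploid full sisters inherit their father's entire haploid genome identically (contributing 1/2) and on average half of their mother's contribution (1/2 · 1/2 = 1/4); r = 1/2 + 1/4 = 3/4.

0.75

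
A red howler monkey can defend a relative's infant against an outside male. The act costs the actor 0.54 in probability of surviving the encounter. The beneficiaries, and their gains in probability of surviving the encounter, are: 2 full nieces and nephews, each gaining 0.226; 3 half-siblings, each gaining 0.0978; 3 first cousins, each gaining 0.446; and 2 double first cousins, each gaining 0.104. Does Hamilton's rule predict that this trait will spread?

Hamilton's rule: the trait is favored when the sum of r·B over every recipient exceeds the actor's cost C.
r to a full niece or nephew = 1/4 (full aunt/uncle↔niece/nephew: two paths of length 3 through the shared grandparent pair: r = 2·(1/2)^3 = 1/4).
r to a half-sibling = 1/4 (half-sibs share one parent — one path of length 2: r = (1/2)^2 = 1/4).
r to a first cousin = 0.125 (first cousins share one grandparent pair — two paths of length 4: r = 2·(1/2)^4 = 1/8).
r to a double first cousin = 0.25 (double first cousins share both grandparent pairs — four paths of length 4: r = 4·(1/2)^4 = 1/4).
Summing one r·B term per recipient: 2·0.25·0.226 + 3·0.25·0.0978 + 3·0.125·0.446 + 2·0.25·0.104 = 0.4056.
0.4056 < 0.54: the indirect benefit is less than the cost.

No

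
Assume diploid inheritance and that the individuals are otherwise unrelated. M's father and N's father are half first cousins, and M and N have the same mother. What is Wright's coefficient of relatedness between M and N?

0.265625

Independent pedigree routes through distinct common ancestors add.
M and N are related in two ways: half second cousins through their fathers (r = 1/64) and half-sibs through their shared mother (r = 1/4).
r = 1/64 + 1/4 = 17/64 = 0.265625.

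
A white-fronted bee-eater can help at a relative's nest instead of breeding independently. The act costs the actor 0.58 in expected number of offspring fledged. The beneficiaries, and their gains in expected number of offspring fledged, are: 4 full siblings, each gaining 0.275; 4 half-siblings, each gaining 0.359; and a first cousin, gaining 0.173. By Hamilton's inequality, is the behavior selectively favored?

Hamilton's rule: the trait is favored when the sum of r·B over every recipient exceeds the actor's cost C.
r to a full sibling = 0.5 (full sibs share both parents — two paths of length 2: r = 2·(1/2)^2 = 1/2).
r to a half-sibling = 1/4 (half-sibs share one parent — one path of length 2: r = (1/2)^2 = 1/4).
r to a first cousin = 1/8 (first cousins share one grandparent pair — two paths of length 4: r = 2·(1/2)^4 = 1/8).
Summing one r·B term per recipient: 4·0.5·0.275 + 4·0.25·0.359 + 1·0.125·0.173 = 0.930625.
0.930625 > 0.58: the indirect benefit exceeds the cost.

Yes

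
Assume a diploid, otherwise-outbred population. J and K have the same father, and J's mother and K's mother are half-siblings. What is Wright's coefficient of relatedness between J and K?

0.3125

Wright's path rule: contributions from independent ancestry routes add.
J and K are related in two ways: half-sibs through their shared father (r = 1/4) and half first cousins through their mothers (r = 1/16).
r = 1/4 + 1/16 = 0.3125.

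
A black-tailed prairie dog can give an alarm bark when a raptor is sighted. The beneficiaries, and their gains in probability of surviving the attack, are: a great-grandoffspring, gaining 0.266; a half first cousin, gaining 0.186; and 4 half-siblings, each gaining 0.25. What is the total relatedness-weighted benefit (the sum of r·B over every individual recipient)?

r to a great-grandoffspring = 1/8 (three parent–offspring links: r = (1/2)^3 = 1/8).
r to a half first cousin = 0.0625 (half first cousins share one grandparent — one path of length 4: r = (1/2)^4 = 1/16).
r to a half-sibling = 1/4 (half-sibs share one parent — one path of length 2: r = (1/2)^2 = 1/4).
Summing one r·B term per recipient: 1·0.125·0.266 + 1·0.0625·0.186 + 4·0.25·0.25 = 0.294875.

0.294875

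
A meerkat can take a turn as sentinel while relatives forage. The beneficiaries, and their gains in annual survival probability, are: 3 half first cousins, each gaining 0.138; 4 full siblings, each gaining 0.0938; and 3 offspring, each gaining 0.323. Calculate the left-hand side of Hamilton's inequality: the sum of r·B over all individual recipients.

0.697975

r to a half first cousin = 1/16 (half first cousins share one grandparent — one path of length 4: r = (1/2)^4 = 1/16).
r to a full sibling = 0.5 (full sibs share both parents — two paths of length 2: r = 2·(1/2)^2 = 1/2).
r to an offspring = 1/2 (one parent–offspring link: r = (1/2)^1 = 1/2).
Summing one r·B term per recipient: 3·0.0625·0.138 + 4·0.5·0.0938 + 3·0.5·0.323 = 0.697975.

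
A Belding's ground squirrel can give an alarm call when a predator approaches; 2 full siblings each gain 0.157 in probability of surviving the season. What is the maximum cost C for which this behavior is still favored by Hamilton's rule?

r to a full sibling = 1/2 (full sibs share both parents — two paths of length 2: r = 2·(1/2)^2 = 1/2).
Hamilton's rule: n·r·B > C, so the trait is favored while C < n·r·B = 2·0.5·0.157 = 0.157.

0.157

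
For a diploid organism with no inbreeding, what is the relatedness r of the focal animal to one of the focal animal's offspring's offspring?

Each parent–offspring link contributes a factor of 1/2, and independent paths through distinct common ancestors add.
Two parent–offspring links: r = (1/2)^2 = 1/4.

0.25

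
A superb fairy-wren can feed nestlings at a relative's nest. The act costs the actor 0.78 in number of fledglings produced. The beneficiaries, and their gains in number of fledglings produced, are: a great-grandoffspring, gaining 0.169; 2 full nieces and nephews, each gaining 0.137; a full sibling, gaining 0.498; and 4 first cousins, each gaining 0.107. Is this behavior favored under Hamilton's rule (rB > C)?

No

Hamilton's rule: the trait is favored when the sum of r·B over every recipient exceeds the actor's cost C.
r to a great-grandoffspring = 0.125 (three parent–offspring links: r = (1/2)^3 = 1/8).
r to a full niece or nephew = 0.25 (full aunt/uncle↔niece/nephew: two paths of length 3 through the shared grandparent pair: r = 2·(1/2)^3 = 1/4).
r to a full sibling = 0.5 (full sibs share both parents — two paths of length 2: r = 2·(1/2)^2 = 1/2).
r to a first cousin = 1/8 (first cousins share one grandparent pair — two paths of length 4: r = 2·(1/2)^4 = 1/8).
Summing one r·B term per recipient: 1·0.125·0.169 + 2·0.25·0.137 + 1·0.5·0.498 + 4·0.125·0.107 = 0.392125.
0.392125 < 0.78: the indirect benefit is less than the cost.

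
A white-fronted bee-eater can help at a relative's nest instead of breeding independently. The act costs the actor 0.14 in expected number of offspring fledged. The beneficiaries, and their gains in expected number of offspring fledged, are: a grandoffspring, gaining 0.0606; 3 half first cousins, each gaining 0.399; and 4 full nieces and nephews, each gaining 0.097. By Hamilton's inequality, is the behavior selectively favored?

Hamilton's rule: the trait is favored when the sum of r·B over every recipient exceeds the actor's cost C.
r to a grandoffspring = 1/4 (two parent–offspring links: r = (1/2)^2 = 1/4).
r to a half first cousin = 0.0625 (half first cousins share one grandparent — one path of length 4: r = (1/2)^4 = 1/16).
r to a full niece or nephew = 1/4 (full aunt/uncle↔niece/nephew: two paths of length 3 through the shared grandparent pair: r = 2·(1/2)^3 = 1/4).
Summing one r·B term per recipient: 1·0.25·0.0606 + 3·0.0625·0.399 + 4·0.25·0.097 = 0.1869625.
0.1869625 > 0.14: the indirect benefit exceeds the cost.

Yes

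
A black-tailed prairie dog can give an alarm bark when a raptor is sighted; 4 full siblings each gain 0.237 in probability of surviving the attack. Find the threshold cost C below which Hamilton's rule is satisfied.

0.474

r to a full sibling = 0.5 (full sibs share both parents — two paths of length 2: r = 2·(1/2)^2 = 1/2).
Hamilton's rule: n·r·B > C, so the trait is favored while C < n·r·B = 4·0.5·0.237 = 0.474.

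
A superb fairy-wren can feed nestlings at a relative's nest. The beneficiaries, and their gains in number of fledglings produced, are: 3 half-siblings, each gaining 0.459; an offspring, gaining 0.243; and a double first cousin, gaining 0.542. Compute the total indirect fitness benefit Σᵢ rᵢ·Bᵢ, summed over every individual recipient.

r to a half-sibling = 0.25 (half-sibs share one parent — one path of length 2: r = (1/2)^2 = 1/4).
r to an offspring = 1/2 (one parent–offspring link: r = (1/2)^1 = 1/2).
r to a double first cousin = 1/4 (double first cousins share both grandparent pairs — four paths of length 4: r = 4·(1/2)^4 = 1/4).
Summing one r·B term per recipient: 3·0.25·0.459 + 1·0.5·0.243 + 1·0.25·0.542 = 0.60125.

0.60125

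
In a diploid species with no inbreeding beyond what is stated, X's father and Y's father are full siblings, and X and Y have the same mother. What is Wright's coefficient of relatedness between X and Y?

0.375

Independent pedigree routes through distinct common ancestors add.
X and Y are related in two ways: first cousins through their fathers (r = 1/8) and half-sibs through their shared mother (r = 1/4).
r = 1/8 + 1/4 = 3/8 = 0.375.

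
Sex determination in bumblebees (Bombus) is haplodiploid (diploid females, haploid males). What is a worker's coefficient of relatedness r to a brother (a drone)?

Her haploid brother carries none of their father's genes and a random half of their mother's genome; that half matches the maternal half of her own genome with probability 1/2: r = 1/2 · 1/2 = 1/4.

0.25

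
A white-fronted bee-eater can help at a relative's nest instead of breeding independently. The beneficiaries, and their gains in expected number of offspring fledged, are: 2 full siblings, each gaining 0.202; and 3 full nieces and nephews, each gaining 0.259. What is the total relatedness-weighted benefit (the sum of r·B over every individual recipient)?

r to a full sibling = 1/2 (full sibs share both parents — two paths of length 2: r = 2·(1/2)^2 = 1/2).
r to a full niece or nephew = 1/4 (full aunt/uncle↔niece/nephew: two paths of length 3 through the shared grandparent pair: r = 2·(1/2)^3 = 1/4).
Summing one r·B term per recipient: 2·0.5·0.202 + 3·0.25·0.259 = 0.39625.

0.39625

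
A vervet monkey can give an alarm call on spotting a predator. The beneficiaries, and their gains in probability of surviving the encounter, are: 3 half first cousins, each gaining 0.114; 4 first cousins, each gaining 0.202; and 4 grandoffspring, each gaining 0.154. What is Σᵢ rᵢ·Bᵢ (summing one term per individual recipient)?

0.276375

r to a half first cousin = 1/16 (half first cousins share one grandparent — one path of length 4: r = (1/2)^4 = 1/16).
r to a first cousin = 0.125 (first cousins share one grandparent pair — two paths of length 4: r = 2·(1/2)^4 = 1/8).
r to a grandoffspring = 0.25 (two parent–offspring links: r = (1/2)^2 = 1/4).
Summing one r·B term per recipient: 3·0.0625·0.114 + 4·0.125·0.202 + 4·0.25·0.154 = 0.276375.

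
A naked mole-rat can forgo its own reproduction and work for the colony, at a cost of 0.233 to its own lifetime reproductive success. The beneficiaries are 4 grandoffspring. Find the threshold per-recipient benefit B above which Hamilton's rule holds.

r to a grandoffspring = 0.25 (two parent–offspring links: r = (1/2)^2 = 1/4).
Hamilton's rule with n recipients of equal r: n·r·B > C, so B > C/(n·r) = 0.233/(4·0.25) = 0.233.

0.233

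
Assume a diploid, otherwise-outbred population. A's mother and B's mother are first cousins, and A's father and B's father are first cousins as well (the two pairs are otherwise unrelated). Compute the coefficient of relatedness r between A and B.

With two independent routes of shared ancestry, r is the sum of the two contributions.
A and B are related in two ways: second cousins through their mothers (r = 1/32) and second cousins through their fathers (r = 1/32).
r = 1/32 + 1/32 = 0.0625.

0.0625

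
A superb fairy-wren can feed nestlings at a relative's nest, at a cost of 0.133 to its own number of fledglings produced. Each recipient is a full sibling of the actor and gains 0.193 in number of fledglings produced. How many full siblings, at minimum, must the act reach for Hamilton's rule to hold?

2

r to a full sibling = 1/2 (full sibs share both parents — two paths of length 2: r = 2·(1/2)^2 = 1/2).
Hamilton's rule: n·r·B > C  ⇒  n > C/(r·B) = 0.133/(0.5·0.193) = 1.378.
The smallest integer exceeding 1.378 is 2.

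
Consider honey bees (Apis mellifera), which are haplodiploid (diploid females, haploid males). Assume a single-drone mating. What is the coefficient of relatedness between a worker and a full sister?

Haplodiploid full sisters inherit their father's entire haploid genome identically (contributing 1/2) and on average half of their mother's contribution (1/2 · 1/2 = 1/4); r = 1/2 + 1/4 = 3/4.

0.75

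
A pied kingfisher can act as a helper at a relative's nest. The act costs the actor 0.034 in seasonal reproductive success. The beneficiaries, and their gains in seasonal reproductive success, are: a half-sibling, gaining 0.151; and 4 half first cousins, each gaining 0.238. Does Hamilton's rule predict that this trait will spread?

Yes

Hamilton's rule: the trait is favored when the sum of r·B over every recipient exceeds the actor's cost C.
r to a half-sibling = 1/4 (half-sibs share one parent — one path of length 2: r = (1/2)^2 = 1/4).
r to a half first cousin = 1/16 (half first cousins share one grandparent — one path of length 4: r = (1/2)^4 = 1/16).
Summing one r·B term per recipient: 1·0.25·0.151 + 4·0.0625·0.238 = 0.09725.
0.09725 > 0.034: the indirect benefit exceeds the cost.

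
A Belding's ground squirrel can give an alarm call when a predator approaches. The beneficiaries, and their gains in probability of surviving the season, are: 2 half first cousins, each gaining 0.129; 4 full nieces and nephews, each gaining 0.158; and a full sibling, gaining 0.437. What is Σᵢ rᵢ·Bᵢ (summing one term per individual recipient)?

0.392625

r to a half first cousin = 1/16 (half first cousins share one grandparent — one path of length 4: r = (1/2)^4 = 1/16).
r to a full niece or nephew = 0.25 (full aunt/uncle↔niece/nephew: two paths of length 3 through the shared grandparent pair: r = 2·(1/2)^3 = 1/4).
r to a full sibling = 0.5 (full sibs share both parents — two paths of length 2: r = 2·(1/2)^2 = 1/2).
Summing one r·B term per recipient: 2·0.0625·0.129 + 4·0.25·0.158 + 1·0.5·0.437 = 0.392625.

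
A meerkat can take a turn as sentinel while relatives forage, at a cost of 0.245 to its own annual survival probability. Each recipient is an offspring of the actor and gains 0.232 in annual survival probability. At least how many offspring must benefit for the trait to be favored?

3

r to an offspring = 1/2 (one parent–offspring link: r = (1/2)^1 = 1/2).
Hamilton's rule: n·r·B > C  ⇒  n > C/(r·B) = 0.245/(0.5·0.232) = 2.112.
The smallest integer exceeding 2.112 is 3.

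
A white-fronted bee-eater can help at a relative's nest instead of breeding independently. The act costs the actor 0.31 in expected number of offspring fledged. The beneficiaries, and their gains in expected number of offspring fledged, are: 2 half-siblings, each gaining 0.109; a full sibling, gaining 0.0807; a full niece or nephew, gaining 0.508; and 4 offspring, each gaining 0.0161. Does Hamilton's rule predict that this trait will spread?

Hamilton's rule: the trait is favored when the sum of r·B over every recipient exceeds the actor's cost C.
r to a half-sibling = 1/4 (half-sibs share one parent — one path of length 2: r = (1/2)^2 = 1/4).
r to a full sibling = 1/2 (full sibs share both parents — two paths of length 2: r = 2·(1/2)^2 = 1/2).
r to a full niece or nephew = 0.25 (full aunt/uncle↔niece/nephew: two paths of length 3 through the shared grandparent pair: r = 2·(1/2)^3 = 1/4).
r to an offspring = 0.5 (one parent–offspring link: r = (1/2)^1 = 1/2).
Summing one r·B term per recipient: 2·0.25·0.109 + 1·0.5·0.0807 + 1·0.25·0.508 + 4·0.5·0.0161 = 0.25405.
0.25405 < 0.31: the indirect benefit is less than the cost.

No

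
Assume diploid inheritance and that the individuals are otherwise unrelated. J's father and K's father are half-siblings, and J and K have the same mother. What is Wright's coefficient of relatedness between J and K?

0.3125

Wright's path rule: contributions from independent ancestry routes add.
J and K are related in two ways: half first cousins through their fathers (r = 1/16) and half-sibs through their shared mother (r = 1/4).
r = 1/16 + 1/4 = 0.3125.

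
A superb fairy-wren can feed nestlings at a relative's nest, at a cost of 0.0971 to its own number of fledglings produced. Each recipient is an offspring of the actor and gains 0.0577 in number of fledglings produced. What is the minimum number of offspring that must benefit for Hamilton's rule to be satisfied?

r to an offspring = 0.5 (one parent–offspring link: r = (1/2)^1 = 1/2).
Hamilton's rule: n·r·B > C  ⇒  n > C/(r·B) = 0.0971/(0.5·0.0577) = 3.366.
The smallest integer exceeding 3.366 is 4.

4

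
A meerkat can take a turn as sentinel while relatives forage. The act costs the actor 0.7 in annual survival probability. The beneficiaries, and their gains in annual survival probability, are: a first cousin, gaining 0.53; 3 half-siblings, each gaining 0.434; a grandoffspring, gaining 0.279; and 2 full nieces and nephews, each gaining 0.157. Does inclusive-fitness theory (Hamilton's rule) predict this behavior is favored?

Hamilton's rule: the trait is favored when the sum of r·B over every recipient exceeds the actor's cost C.
r to a first cousin = 0.125 (first cousins share one grandparent pair — two paths of length 4: r = 2·(1/2)^4 = 1/8).
r to a half-sibling = 1/4 (half-sibs share one parent — one path of length 2: r = (1/2)^2 = 1/4).
r to a grandoffspring = 0.25 (two parent–offspring links: r = (1/2)^2 = 1/4).
r to a full niece or nephew = 1/4 (full aunt/uncle↔niece/nephew: two paths of length 3 through the shared grandparent pair: r = 2·(1/2)^3 = 1/4).
Summing one r·B term per recipient: 1·0.125·0.53 + 3·0.25·0.434 + 1·0.25·0.279 + 2·0.25·0.157 = 0.54.
0.54 < 0.7: the indirect benefit is less than the cost.

No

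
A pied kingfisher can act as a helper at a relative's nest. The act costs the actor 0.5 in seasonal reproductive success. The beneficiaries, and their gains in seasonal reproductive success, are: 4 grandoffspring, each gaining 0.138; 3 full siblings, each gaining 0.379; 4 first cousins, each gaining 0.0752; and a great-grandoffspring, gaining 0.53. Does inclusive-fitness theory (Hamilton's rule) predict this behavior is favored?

Hamilton's rule: the trait is favored when the sum of r·B over every recipient exceeds the actor's cost C.
r to a grandoffspring = 1/4 (two parent–offspring links: r = (1/2)^2 = 1/4).
r to a full sibling = 1/2 (full sibs share both parents — two paths of length 2: r = 2·(1/2)^2 = 1/2).
r to a first cousin = 1/8 (first cousins share one grandparent pair — two paths of length 4: r = 2·(1/2)^4 = 1/8).
r to a great-grandoffspring = 0.125 (three parent–offspring links: r = (1/2)^3 = 1/8).
Summing one r·B term per recipient: 4·0.25·0.138 + 3·0.5·0.379 + 4·0.125·0.0752 + 1·0.125·0.53 = 0.81035.
0.81035 > 0.5: the indirect benefit exceeds the cost.

Yes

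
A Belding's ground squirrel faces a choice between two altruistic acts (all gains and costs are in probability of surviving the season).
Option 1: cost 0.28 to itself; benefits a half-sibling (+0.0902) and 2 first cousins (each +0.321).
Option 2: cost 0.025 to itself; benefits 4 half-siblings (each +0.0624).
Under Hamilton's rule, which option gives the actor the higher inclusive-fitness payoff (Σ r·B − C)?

Option 1: r to a half-sibling = 0.25.
Option 1: r to a first cousin = 0.125.
Option 1: Σ r·B − C = (1·0.25·0.0902 + 2·0.125·0.321) − 0.28 = -0.1772.
Option 2: r to a half-sibling = 0.25.
Option 2: Σ r·B − C = (4·0.25·0.0624) − 0.025 = 0.0374.
Option 2 has the higher net inclusive-fitness payoff.

Option 2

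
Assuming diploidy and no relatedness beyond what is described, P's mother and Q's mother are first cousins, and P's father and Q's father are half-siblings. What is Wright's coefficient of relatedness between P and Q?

0.09375

Wright's path rule: contributions from independent ancestry routes add.
P and Q are related in two ways: second cousins through their mothers (r = 1/32) and half first cousins through their fathers (r = 1/16).
r = 1/32 + 1/16 = 3/32 = 0.09375.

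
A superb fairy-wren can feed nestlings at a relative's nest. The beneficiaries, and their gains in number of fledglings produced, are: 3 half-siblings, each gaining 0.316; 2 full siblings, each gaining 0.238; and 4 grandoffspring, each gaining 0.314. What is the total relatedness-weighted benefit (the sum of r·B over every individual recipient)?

0.789

r to a half-sibling = 0.25 (half-sibs share one parent — one path of length 2: r = (1/2)^2 = 1/4).
r to a full sibling = 0.5 (full sibs share both parents — two paths of length 2: r = 2·(1/2)^2 = 1/2).
r to a grandoffspring = 0.25 (two parent–offspring links: r = (1/2)^2 = 1/4).
Summing one r·B term per recipient: 3·0.25·0.316 + 2·0.5·0.238 + 4·0.25·0.314 = 0.789.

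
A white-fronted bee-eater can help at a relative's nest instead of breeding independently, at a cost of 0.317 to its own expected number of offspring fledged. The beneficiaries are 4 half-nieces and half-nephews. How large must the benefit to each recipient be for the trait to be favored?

r to a half-niece or half-nephew = 0.125 (half-aunt/uncle↔niece/nephew: one path of length 3: r = (1/2)^3 = 1/8).
Hamilton's rule with n recipients of equal r: n·r·B > C, so B > C/(n·r) = 0.317/(4·0.125) = 0.634.

0.634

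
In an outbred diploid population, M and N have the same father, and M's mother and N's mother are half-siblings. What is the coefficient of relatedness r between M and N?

With two independent routes of shared ancestry, r is the sum of the two contributions.
M and N are related in two ways: half-sibs through their shared father (r = 1/4) and half first cousins through their mothers (r = 1/16).
r = 1/4 + 1/16 = 0.3125.

0.3125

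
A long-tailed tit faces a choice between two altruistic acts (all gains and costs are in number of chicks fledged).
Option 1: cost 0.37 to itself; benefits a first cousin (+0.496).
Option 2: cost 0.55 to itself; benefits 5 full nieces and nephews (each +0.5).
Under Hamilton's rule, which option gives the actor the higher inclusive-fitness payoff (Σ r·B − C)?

Option 2

Option 1: r to a first cousin = 0.125.
Option 1: Σ r·B − C = (1·0.125·0.496) − 0.37 = -0.308.
Option 2: r to a full niece or nephew = 0.25.
Option 2: Σ r·B − C = (5·0.25·0.5) − 0.55 = 0.075.
Option 2 has the higher net inclusive-fitness payoff.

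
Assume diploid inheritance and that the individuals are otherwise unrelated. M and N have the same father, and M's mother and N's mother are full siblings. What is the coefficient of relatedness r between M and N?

0.375

With two independent routes of shared ancestry, r is the sum of the two contributions.
M and N are related in two ways: half-sibs through their shared father (r = 1/4) and first cousins through their mothers (r = 1/8).
r = 1/4 + 1/8 = 3/8 = 0.375.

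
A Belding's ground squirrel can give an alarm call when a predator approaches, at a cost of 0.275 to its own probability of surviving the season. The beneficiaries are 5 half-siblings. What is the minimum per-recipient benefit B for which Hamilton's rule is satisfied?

0.22

r to a half-sibling = 1/4 (half-sibs share one parent — one path of length 2: r = (1/2)^2 = 1/4).
Hamilton's rule with n recipients of equal r: n·r·B > C, so B > C/(n·r) = 0.275/(5·0.25) = 0.22.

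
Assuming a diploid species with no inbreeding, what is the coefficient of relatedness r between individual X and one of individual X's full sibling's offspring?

Each parent–offspring link contributes a factor of 1/2, and independent paths through distinct common ancestors add.
Full aunt/uncle↔niece/nephew: two paths of length 3 through the shared grandparent pair: r = 2·(1/2)^3 = 1/4.

0.25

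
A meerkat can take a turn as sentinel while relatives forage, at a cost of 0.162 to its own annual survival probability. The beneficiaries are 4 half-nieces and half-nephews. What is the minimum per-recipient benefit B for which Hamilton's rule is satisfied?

0.324

r to a half-niece or half-nephew = 1/8 (half-aunt/uncle↔niece/nephew: one path of length 3: r = (1/2)^3 = 1/8).
Hamilton's rule with n recipients of equal r: n·r·B > C, so B > C/(n·r) = 0.162/(4·0.125) = 0.324.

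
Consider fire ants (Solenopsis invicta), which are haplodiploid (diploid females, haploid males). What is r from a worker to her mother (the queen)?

0.5

One meiotic link between diploid queen and diploid daughter: r = 1/2.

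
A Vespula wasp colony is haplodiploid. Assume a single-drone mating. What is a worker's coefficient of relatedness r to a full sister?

Haplodiploid full sisters inherit their father's entire haploid genome identically (contributing 1/2) and on average half of their mother's contribution (1/2 · 1/2 = 1/4); r = 1/2 + 1/4 = 3/4.

0.75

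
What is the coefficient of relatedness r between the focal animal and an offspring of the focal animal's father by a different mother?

Each parent–offspring link contributes a factor of 1/2, and independent paths through distinct common ancestors add.
Half-sibs share one parent — one path of length 2: r = (1/2)^2 = 1/4.

0.25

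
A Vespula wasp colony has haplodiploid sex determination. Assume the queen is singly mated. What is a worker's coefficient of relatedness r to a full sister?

Haplodiploid full sisters inherit their father's entire haploid genome identically (contributing 1/2) and on average half of their mother's contribution (1/2 · 1/2 = 1/4); r = 1/2 + 1/4 = 3/4.

0.75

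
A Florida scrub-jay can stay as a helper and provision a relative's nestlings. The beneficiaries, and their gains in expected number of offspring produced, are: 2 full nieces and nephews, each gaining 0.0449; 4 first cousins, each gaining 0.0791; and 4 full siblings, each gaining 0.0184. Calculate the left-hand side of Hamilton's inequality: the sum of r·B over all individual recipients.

0.0988

r to a full niece or nephew = 0.25 (full aunt/uncle↔niece/nephew: two paths of length 3 through the shared grandparent pair: r = 2·(1/2)^3 = 1/4).
r to a first cousin = 1/8 (first cousins share one grandparent pair — two paths of length 4: r = 2·(1/2)^4 = 1/8).
r to a full sibling = 0.5 (full sibs share both parents — two paths of length 2: r = 2·(1/2)^2 = 1/2).
Summing one r·B term per recipient: 2·0.25·0.0449 + 4·0.125·0.0791 + 4·0.5·0.0184 = 0.0988.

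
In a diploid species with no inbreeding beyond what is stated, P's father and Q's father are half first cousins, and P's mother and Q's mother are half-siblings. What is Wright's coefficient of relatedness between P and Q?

0.078125

With two independent routes of shared ancestry, r is the sum of the two contributions.
P and Q are related in two ways: half second cousins through their fathers (r = 1/64) and half first cousins through their mothers (r = 1/16).
r = 1/64 + 1/16 = 0.078125.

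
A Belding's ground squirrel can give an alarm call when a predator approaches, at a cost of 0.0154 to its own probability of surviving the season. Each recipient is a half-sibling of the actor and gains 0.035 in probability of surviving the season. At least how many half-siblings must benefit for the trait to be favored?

2

r to a half-sibling = 1/4 (half-sibs share one parent — one path of length 2: r = (1/2)^2 = 1/4).
Hamilton's rule: n·r·B > C  ⇒  n > C/(r·B) = 0.0154/(0.25·0.035) = 1.76.
The smallest integer exceeding 1.76 is 2.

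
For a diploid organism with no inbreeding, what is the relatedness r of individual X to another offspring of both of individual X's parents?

0.5

Each parent–offspring link contributes a factor of 1/2, and independent paths through distinct common ancestors add.
Full sibs share both parents — two paths of length 2: r = 2·(1/2)^2 = 1/2.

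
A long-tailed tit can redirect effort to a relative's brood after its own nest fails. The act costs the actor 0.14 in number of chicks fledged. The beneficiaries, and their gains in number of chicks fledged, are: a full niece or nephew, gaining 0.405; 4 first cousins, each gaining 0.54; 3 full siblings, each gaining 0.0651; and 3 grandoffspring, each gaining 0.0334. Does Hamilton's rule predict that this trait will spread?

Yes

Hamilton's rule: the trait is favored when the sum of r·B over every recipient exceeds the actor's cost C.
r to a full niece or nephew = 1/4 (full aunt/uncle↔niece/nephew: two paths of length 3 through the shared grandparent pair: r = 2·(1/2)^3 = 1/4).
r to a first cousin = 1/8 (first cousins share one grandparent pair — two paths of length 4: r = 2·(1/2)^4 = 1/8).
r to a full sibling = 0.5 (full sibs share both parents — two paths of length 2: r = 2·(1/2)^2 = 1/2).
r to a grandoffspring = 0.25 (two parent–offspring links: r = (1/2)^2 = 1/4).
Summing one r·B term per recipient: 1·0.25·0.405 + 4·0.125·0.54 + 3·0.5·0.0651 + 3·0.25·0.0334 = 0.49395.
0.49395 > 0.14: the indirect benefit exceeds the cost.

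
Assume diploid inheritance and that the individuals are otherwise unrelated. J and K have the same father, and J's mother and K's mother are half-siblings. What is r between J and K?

0.3125

Wright's path rule: contributions from independent ancestry routes add.
J and K are related in two ways: half-sibs through their shared father (r = 1/4) and half first cousins through their mothers (r = 1/16).
r = 1/4 + 1/16 = 0.3125.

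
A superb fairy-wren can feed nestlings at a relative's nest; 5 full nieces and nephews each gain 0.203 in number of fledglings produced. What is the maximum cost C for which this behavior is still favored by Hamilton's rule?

r to a full niece or nephew = 0.25 (full aunt/uncle↔niece/nephew: two paths of length 3 through the shared grandparent pair: r = 2·(1/2)^3 = 1/4).
Hamilton's rule: n·r·B > C, so the trait is favored while C < n·r·B = 5·0.25·0.203 = 0.25375.

0.25375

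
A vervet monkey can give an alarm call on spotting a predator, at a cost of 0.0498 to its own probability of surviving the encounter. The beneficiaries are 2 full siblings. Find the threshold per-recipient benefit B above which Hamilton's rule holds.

r to a full sibling = 1/2 (full sibs share both parents — two paths of length 2: r = 2·(1/2)^2 = 1/2).
Hamilton's rule with n recipients of equal r: n·r·B > C, so B > C/(n·r) = 0.0498/(2·0.5) = 0.0498.

0.0498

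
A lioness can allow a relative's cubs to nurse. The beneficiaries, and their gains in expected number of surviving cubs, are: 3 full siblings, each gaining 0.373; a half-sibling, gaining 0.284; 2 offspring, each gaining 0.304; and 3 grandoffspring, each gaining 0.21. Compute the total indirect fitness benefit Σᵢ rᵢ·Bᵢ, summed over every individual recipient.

1.092

r to a full sibling = 0.5 (full sibs share both parents — two paths of length 2: r = 2·(1/2)^2 = 1/2).
r to a half-sibling = 0.25 (half-sibs share one parent — one path of length 2: r = (1/2)^2 = 1/4).
r to an offspring = 0.5 (one parent–offspring link: r = (1/2)^1 = 1/2).
r to a grandoffspring = 0.25 (two parent–offspring links: r = (1/2)^2 = 1/4).
Summing one r·B term per recipient: 3·0.5·0.373 + 1·0.25·0.284 + 2·0.5·0.304 + 3·0.25·0.21 = 1.092.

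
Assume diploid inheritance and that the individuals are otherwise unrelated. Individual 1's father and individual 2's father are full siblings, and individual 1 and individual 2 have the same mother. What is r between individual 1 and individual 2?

0.375

Relatedness sums over independent paths through distinct common ancestors.
Individual 1 and individual 2 are related in two ways: first cousins through their fathers (r = 1/8) and half-sibs through their shared mother (r = 1/4).
r = 1/8 + 1/4 = 0.375.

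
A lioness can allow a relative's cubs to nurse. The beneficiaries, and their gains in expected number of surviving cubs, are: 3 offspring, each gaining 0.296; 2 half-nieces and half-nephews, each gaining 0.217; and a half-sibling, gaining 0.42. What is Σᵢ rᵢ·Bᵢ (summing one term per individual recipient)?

r to an offspring = 0.5 (one parent–offspring link: r = (1/2)^1 = 1/2).
r to a half-niece or half-nephew = 0.125 (half-aunt/uncle↔niece/nephew: one path of length 3: r = (1/2)^3 = 1/8).
r to a half-sibling = 0.25 (half-sibs share one parent — one path of length 2: r = (1/2)^2 = 1/4).
Summing one r·B term per recipient: 3·0.5·0.296 + 2·0.125·0.217 + 1·0.25·0.42 = 0.60325.

0.60325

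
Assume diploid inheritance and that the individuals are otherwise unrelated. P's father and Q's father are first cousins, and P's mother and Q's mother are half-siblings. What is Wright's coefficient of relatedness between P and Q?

Relatedness sums over independent paths through distinct common ancestors.
P and Q are related in two ways: second cousins through their fathers (r = 1/32) and half first cousins through their mothers (r = 1/16).
r = 1/32 + 1/16 = 0.09375.

0.09375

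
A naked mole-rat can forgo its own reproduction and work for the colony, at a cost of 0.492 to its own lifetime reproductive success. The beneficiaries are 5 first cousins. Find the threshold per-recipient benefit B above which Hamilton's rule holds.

r to a first cousin = 0.125 (first cousins share one grandparent pair — two paths of length 4: r = 2·(1/2)^4 = 1/8).
Hamilton's rule with n recipients of equal r: n·r·B > C, so B > C/(n·r) = 0.492/(5·0.125) = 0.7872.

0.7872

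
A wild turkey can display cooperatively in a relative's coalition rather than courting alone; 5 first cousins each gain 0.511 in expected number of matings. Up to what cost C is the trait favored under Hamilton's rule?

0.319375

r to a first cousin = 1/8 (first cousins share one grandparent pair — two paths of length 4: r = 2·(1/2)^4 = 1/8).
Hamilton's rule: n·r·B > C, so the trait is favored while C < n·r·B = 5·0.125·0.511 = 0.319375.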